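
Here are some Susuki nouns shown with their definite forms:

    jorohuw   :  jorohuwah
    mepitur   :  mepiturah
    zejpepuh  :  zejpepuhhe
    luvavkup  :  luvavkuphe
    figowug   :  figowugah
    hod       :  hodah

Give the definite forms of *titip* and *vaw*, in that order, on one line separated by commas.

titiphe, vawah

The pattern is voicing of the final consonant: -he when the stem ends in a voiceless consonant (*zejpepuh*, *luvavkup*); -ah when the stem ends in a voiced consonant (*jorohuw*, *mepitur*, *figowug*, *hod*).
*titip*: final consonant = /p/, voiceless → -he → *titiphe*.
Since the final consonant of *vaw* is /w/ (voiced), it takes -ah, giving *vawah*.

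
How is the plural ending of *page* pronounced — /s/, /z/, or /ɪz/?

/ɪz/

The stem *page* ends in a sibilant (/s, z, ʃ, ʒ, tʃ, dʒ/).
The plural suffix surfaces as /ɪz/ after sibilants, /s/ after other voiceless consonants, and /z/ after other voiced sounds.
So the plural -s on *page* is pronounced /ɪz/.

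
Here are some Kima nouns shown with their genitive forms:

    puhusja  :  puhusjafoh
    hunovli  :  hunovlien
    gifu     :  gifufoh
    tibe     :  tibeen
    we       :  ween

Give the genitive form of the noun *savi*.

savien

The pattern is front/back vowel harmony: -en when the last vowel of the stem is a front vowel (*hunovli*, *tibe*, *we*); -foh when the last vowel of the stem is a back vowel (*puhusja*, *gifu*).
*savi* — last vowel /i/ (a front vowel) → -en → *savien*.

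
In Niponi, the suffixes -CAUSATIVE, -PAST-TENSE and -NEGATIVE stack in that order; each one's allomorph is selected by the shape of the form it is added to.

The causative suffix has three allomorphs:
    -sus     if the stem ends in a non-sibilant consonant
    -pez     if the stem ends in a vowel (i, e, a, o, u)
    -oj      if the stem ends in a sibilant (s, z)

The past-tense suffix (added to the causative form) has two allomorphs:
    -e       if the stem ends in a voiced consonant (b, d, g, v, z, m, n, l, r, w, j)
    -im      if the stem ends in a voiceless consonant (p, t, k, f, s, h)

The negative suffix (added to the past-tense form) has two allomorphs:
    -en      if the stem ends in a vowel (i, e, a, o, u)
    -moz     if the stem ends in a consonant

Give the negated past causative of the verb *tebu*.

Since the final sound of *tebu* is /u/ (a vowel), it takes -pez, giving *tebupez*.
Since the final consonant of the causative form *tebupez* is /z/ (voiced), it takes -e, giving *tebupeze*.
The past-tense form *tebupeze*: final sound = /e/, a vowel → -en → *tebupezeen*.

tebupezeen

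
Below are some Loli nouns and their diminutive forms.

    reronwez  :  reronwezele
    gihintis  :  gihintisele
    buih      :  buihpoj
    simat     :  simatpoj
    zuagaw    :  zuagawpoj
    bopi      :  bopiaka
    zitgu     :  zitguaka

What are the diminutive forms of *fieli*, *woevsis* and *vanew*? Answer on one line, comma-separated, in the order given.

fieliaka, woevsisele, vanewpoj

Looking at the final sound of each stem: -ele when the stem ends in a sibilant (*reronwez*, *gihintis*); -poj when the stem ends in a non-sibilant consonant (*buih*, *simat*, *zuagaw*); -aka when the stem ends in a vowel (*bopi*, *zitgu*).
The final sound of *fieli* is /i/, which is a vowel, so the suffix is -aka, giving *fieliaka*.
Since the final sound of *woevsis* is /s/ (a sibilant), it takes -ele, giving *woevsisele*.
Since the final sound of *vanew* is /w/ (a non-sibilant consonant), it takes -poj, giving *vanewpoj*.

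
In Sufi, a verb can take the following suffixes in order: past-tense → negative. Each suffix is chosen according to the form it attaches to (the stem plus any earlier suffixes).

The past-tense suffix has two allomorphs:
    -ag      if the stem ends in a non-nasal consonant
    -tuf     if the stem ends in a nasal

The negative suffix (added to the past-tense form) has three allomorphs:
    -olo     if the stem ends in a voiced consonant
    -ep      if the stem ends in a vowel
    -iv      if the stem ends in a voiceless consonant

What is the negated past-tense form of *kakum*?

Since the final consonant of *kakum* is /m/ (a nasal), it takes -tuf, giving *kakumtuf*.
The past-tense form *kakumtuf*: final sound = /f/, a voiceless consonant → -iv → *kakumtufiv*.

kakumtufiv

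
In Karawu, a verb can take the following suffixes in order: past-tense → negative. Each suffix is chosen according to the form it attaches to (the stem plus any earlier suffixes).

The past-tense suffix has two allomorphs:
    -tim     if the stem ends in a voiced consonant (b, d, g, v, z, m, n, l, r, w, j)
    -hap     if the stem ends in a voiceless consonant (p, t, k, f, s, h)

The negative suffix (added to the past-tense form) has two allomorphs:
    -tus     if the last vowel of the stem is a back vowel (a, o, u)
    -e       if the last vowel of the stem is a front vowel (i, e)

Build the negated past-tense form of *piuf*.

piufhaptus

The final consonant of *piuf* is /f/, which is voiceless, so the past-tense suffix is -hap, giving *piufhap*.
The past-tense form *piufhap* — last vowel /a/ (a back vowel) → -tus → *piufhaptus*.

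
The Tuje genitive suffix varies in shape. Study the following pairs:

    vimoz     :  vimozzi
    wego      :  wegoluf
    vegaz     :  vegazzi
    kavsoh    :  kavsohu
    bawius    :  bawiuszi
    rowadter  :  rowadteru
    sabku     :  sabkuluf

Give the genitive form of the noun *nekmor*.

nekmoru

The alternation tracks the final sound of the stem — -zi when the stem ends in a sibilant (*vimoz*, *vegaz*, *bawius*); -u when the stem ends in a non-sibilant consonant (*kavsoh*, *rowadter*); -luf when the stem ends in a vowel (*wego*, *sabku*).
*nekmor* — final sound /r/ (a non-sibilant consonant) → -u → *nekmoru*.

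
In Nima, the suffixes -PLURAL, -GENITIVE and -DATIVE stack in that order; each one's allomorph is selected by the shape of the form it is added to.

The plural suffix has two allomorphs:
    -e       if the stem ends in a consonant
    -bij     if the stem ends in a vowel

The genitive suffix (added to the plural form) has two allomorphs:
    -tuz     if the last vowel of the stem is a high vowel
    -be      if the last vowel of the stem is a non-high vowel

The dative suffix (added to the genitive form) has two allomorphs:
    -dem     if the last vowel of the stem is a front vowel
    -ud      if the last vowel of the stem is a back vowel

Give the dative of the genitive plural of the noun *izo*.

The final sound of *izo* is /o/, which is a vowel, so the plural suffix is -bij, giving *izobij*.
The plural form *izobij*: last vowel = /i/, a high vowel → -tuz → *izobijtuz*.
Since the last vowel of the genitive form *izobijtuz* is /u/ (a back vowel), it takes -ud, giving *izobijtuzud*.

izobijtuzud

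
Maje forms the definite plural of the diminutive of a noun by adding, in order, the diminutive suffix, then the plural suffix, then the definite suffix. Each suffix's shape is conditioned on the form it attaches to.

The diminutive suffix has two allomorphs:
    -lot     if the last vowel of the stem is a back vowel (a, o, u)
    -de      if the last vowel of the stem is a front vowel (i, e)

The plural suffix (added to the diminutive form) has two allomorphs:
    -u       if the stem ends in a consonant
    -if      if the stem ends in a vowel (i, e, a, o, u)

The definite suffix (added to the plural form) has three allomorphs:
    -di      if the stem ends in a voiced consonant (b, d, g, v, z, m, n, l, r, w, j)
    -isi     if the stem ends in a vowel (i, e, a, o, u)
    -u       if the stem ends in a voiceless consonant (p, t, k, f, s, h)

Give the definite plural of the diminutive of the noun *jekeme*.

jekemedeifu

Since the last vowel of *jekeme* is /e/ (a front vowel), it takes -de, giving *jekemede*.
The diminutive form *jekemede*: final sound = /e/, a vowel → -if → *jekemedeif*.
The plural form *jekemedeif*: final sound = /f/, a voiceless consonant → -u → *jekemedeifu*.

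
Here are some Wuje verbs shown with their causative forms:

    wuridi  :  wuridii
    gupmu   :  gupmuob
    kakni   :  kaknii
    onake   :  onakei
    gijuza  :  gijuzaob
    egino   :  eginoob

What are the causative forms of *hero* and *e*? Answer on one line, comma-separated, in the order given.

The pattern is front/back vowel harmony: -i when the last vowel of the stem is a front vowel (*wuridi*, *kakni*, *onake*); -ob when the last vowel of the stem is a back vowel (*gupmu*, *gijuza*, *egino*).
*hero*: last vowel = /o/, a back vowel → -ob → *heroob*.
*e*: last vowel = /e/, a front vowel → -i → *ei*.

heroob, ei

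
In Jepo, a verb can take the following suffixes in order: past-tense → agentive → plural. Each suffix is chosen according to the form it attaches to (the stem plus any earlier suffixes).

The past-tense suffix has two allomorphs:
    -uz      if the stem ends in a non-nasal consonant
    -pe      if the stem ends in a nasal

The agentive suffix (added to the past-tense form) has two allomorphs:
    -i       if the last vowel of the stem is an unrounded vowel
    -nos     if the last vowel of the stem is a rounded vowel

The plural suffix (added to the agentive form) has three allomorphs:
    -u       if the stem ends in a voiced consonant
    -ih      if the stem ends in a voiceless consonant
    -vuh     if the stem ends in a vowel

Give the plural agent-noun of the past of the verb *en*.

enpeivuh

*en* — final consonant /n/ (a nasal) → -pe → *enpe*.
Since the last vowel of the past-tense form *enpe* is /e/ (an unrounded vowel), it takes -i, giving *enpei*.
The agentive form *enpei* — final sound /i/ (a vowel) → -vuh → *enpeivuh*.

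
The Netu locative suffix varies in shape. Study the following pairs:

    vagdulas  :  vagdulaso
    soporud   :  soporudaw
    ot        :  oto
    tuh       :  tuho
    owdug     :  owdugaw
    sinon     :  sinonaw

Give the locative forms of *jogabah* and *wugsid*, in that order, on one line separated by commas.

The pattern is voicing of the final consonant: -o when the stem ends in a voiceless consonant (*vagdulas*, *ot*, *tuh*); -aw when the stem ends in a voiced consonant (*soporud*, *owdug*, *sinon*).
The final consonant of *jogabah* is /h/, which is voiceless, so the suffix is -o, giving *jogabaho*.
*wugsid* — final consonant /d/ (voiced) → -aw → *wugsidaw*.

jogabaho, wugsidaw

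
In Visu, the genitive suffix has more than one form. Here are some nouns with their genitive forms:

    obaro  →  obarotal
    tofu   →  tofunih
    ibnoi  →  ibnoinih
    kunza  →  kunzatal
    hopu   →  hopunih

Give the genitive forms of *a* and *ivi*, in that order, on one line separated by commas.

The suffix is conditioned by the last vowel: -nih when the last vowel of the stem is a high vowel (*tofu*, *ibnoi*, *hopu*); -tal when the last vowel of the stem is a non-high vowel (*obaro*, *kunza*).
*a*: last vowel = /a/, a non-high vowel → -tal → *atal*.
*ivi*: last vowel = /i/, a high vowel → -nih → *ivinih*.

atal, ivinih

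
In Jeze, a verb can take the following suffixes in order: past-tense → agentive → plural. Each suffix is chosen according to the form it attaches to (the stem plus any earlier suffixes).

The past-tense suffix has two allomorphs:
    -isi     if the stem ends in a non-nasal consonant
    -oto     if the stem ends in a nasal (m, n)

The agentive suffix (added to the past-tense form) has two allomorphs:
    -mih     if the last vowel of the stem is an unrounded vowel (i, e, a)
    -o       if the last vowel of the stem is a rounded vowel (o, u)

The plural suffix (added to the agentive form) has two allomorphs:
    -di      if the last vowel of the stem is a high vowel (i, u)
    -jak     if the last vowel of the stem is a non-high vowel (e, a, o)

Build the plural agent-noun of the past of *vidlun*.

Since the final consonant of *vidlun* is /n/ (a nasal), it takes -oto, giving *vidlunoto*.
Since the last vowel of the past-tense form *vidlunoto* is /o/ (a rounded vowel), it takes -o, giving *vidlunotoo*.
Since the last vowel of the agentive form *vidlunotoo* is /o/ (a non-high vowel), it takes -jak, giving *vidlunotoojak*.

vidlunotoojak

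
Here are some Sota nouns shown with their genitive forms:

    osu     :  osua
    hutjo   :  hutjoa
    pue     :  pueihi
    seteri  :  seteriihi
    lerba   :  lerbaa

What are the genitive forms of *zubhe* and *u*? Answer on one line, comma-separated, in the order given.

The suffix is conditioned by the last vowel: -ihi when the last vowel of the stem is a front vowel (*pue*, *seteri*); -a when the last vowel of the stem is a back vowel (*osu*, *hutjo*, *lerba*).
*zubhe* — last vowel /e/ (a front vowel) → -ihi → *zubheihi*.
Since the last vowel of *u* is /u/ (a back vowel), it takes -a, giving *ua*.

zubheihi, ua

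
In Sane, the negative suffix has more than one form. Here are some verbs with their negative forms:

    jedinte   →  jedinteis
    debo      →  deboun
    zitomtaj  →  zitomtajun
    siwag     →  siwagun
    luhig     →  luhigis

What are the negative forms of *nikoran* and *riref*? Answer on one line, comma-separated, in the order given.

Looking at the last vowel of each stem: -is when the last vowel of the stem is a front vowel (*jedinte*, *luhig*); -un when the last vowel of the stem is a back vowel (*debo*, *zitomtaj*, *siwag*).
Since the last vowel of *nikoran* is /a/ (a back vowel), it takes -un, giving *nikoranun*.
*riref* — last vowel /e/ (a front vowel) → -is → *rirefis*.

nikoranun, rirefis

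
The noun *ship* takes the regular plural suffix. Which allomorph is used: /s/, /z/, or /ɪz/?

/s/

The stem *ship* ends in a voiceless non-sibilant consonant.
The plural suffix surfaces as /ɪz/ after sibilants, /s/ after other voiceless consonants, and /z/ after other voiced sounds.
So the plural -s on *ship* is pronounced /s/.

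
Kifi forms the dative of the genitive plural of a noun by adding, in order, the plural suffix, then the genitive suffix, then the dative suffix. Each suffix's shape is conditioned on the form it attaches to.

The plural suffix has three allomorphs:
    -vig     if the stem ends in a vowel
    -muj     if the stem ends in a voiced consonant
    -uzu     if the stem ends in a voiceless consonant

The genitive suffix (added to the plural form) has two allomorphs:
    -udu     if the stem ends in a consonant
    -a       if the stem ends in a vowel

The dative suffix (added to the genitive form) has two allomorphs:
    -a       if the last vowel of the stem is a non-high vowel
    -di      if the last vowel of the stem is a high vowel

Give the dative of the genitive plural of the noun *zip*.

zipuzuaa

*zip* — final sound /p/ (a voiceless consonant) → -uzu → *zipuzu*.
The final sound of the plural form *zipuzu* is /u/, which is a vowel, so the genitive suffix is -a, giving *zipuzua*.
The last vowel of the genitive form *zipuzua* is /a/, which is a non-high vowel, so the dative suffix is -a, giving *zipuzuaa*.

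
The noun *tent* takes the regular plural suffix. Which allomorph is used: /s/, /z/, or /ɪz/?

The stem *tent* ends in a voiceless non-sibilant consonant.
The plural suffix surfaces as /ɪz/ after sibilants, /s/ after other voiceless consonants, and /z/ after other voiced sounds.
So the plural -s on *tent* is pronounced /s/.

/s/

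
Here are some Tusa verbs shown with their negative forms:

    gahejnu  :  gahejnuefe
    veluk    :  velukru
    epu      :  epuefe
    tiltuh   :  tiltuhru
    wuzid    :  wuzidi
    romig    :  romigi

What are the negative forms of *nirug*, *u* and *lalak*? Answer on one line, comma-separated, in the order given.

nirugi, uefe, lalakru

The alternation tracks the final sound of the stem — -ru when the stem ends in a voiceless consonant (*veluk*, *tiltuh*); -i when the stem ends in a voiced consonant (*wuzid*, *romig*); -efe when the stem ends in a vowel (*gahejnu*, *epu*).
*nirug*: final sound = /g/, a voiced consonant → -i → *nirugi*.
Since the final sound of *u* is /u/ (a vowel), it takes -efe, giving *uefe*.
*lalak* — final sound /k/ (a voiceless consonant) → -ru → *lalakru*.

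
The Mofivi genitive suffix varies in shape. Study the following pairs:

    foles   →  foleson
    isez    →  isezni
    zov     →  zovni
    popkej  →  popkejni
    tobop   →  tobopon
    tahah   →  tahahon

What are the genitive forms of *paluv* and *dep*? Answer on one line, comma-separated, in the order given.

paluvni, depon

Looking at the final consonant of each stem: -on when the stem ends in a voiceless consonant (*foles*, *tobop*, *tahah*); -ni when the stem ends in a voiced consonant (*isez*, *zov*, *popkej*).
*paluv* — final consonant /v/ (voiced) → -ni → *paluvni*.
*dep*: final consonant = /p/, voiceless → -on → *depon*.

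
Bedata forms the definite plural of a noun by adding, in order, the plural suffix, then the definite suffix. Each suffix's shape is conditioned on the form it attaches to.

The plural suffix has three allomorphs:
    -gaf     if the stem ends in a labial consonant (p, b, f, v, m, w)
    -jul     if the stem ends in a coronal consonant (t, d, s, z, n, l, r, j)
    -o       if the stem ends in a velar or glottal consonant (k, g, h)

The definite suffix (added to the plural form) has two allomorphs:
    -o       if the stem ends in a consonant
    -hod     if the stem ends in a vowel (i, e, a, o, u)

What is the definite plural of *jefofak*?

jefofakohod

*jefofak*: final consonant = /k/, velar/glottal → -o → *jefofako*.
Since the final sound of the plural form *jefofako* is /o/ (a vowel), it takes -hod, giving *jefofakohod*.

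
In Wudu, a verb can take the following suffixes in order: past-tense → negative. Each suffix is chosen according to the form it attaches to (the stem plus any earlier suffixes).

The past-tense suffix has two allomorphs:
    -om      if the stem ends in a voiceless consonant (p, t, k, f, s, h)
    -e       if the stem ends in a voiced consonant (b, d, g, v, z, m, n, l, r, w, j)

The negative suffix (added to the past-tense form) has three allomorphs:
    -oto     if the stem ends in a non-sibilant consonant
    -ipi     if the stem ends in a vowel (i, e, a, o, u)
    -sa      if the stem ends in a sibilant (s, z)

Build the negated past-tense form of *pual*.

pualeipi

Since the final consonant of *pual* is /l/ (voiced), it takes -e, giving *puale*.
The past-tense form *puale* — final sound /e/ (a vowel) → -ipi → *pualeipi*.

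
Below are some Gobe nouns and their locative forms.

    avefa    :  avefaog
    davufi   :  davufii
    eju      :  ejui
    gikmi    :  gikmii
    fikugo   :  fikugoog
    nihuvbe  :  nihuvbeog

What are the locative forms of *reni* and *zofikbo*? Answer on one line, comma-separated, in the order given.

renii, zofikboog

The suffix is conditioned by the last vowel: -i when the last vowel of the stem is a high vowel (*davufi*, *eju*, *gikmi*); -og when the last vowel of the stem is a non-high vowel (*avefa*, *fikugo*, *nihuvbe*).
Since the last vowel of *reni* is /i/ (a high vowel), it takes -i, giving *renii*.
*zofikbo* — last vowel /o/ (a non-high vowel) → -og → *zofikboog*.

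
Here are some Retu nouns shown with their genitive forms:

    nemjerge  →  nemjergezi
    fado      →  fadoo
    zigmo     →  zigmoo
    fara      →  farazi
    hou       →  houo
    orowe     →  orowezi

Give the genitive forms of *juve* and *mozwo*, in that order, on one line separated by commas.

The suffix is conditioned by the last vowel: -o when the last vowel of the stem is a rounded vowel (*fado*, *zigmo*, *hou*); -zi when the last vowel of the stem is an unrounded vowel (*nemjerge*, *fara*, *orowe*).
The last vowel of *juve* is /e/, which is an unrounded vowel, so the suffix is -zi, giving *juvezi*.
The last vowel of *mozwo* is /o/, which is a rounded vowel, so the suffix is -o, giving *mozwoo*.

juvezi, mozwoo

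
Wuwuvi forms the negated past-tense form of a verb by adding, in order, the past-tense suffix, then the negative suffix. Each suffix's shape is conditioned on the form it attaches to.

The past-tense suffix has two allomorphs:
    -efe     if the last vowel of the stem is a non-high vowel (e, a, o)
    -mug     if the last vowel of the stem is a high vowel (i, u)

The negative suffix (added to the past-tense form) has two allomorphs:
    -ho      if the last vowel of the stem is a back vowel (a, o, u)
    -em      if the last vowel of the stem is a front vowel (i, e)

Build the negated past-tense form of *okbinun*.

The last vowel of *okbinun* is /u/, which is a high vowel, so the past-tense suffix is -mug, giving *okbinunmug*.
The last vowel of the past-tense form *okbinunmug* is /u/, which is a back vowel, so the negative suffix is -ho, giving *okbinunmugho*.

okbinunmugho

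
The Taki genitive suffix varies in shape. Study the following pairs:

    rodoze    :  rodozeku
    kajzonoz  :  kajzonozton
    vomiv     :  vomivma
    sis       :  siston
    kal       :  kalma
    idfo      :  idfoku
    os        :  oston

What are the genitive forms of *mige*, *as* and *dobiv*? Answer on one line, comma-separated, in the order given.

migeku, aston, dobivma

Looking at the final sound of each stem: -ton when the stem ends in a sibilant (*kajzonoz*, *sis*, *os*); -ma when the stem ends in a non-sibilant consonant (*vomiv*, *kal*); -ku when the stem ends in a vowel (*rodoze*, *idfo*).
*mige* — final sound /e/ (a vowel) → -ku → *migeku*.
Since the final sound of *as* is /s/ (a sibilant), it takes -ton, giving *aston*.
The final sound of *dobiv* is /v/, which is a non-sibilant consonant, so the suffix is -ma, giving *dobivma*.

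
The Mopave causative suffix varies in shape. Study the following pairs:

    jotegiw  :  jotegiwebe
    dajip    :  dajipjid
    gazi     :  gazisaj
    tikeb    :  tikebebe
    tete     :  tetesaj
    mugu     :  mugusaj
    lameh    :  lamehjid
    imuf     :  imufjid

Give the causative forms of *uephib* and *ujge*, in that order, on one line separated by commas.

The pattern is voicing of the final sound: -jid when the stem ends in a voiceless consonant (*dajip*, *lameh*, *imuf*); -ebe when the stem ends in a voiced consonant (*jotegiw*, *tikeb*); -saj when the stem ends in a vowel (*gazi*, *tete*, *mugu*).
The final sound of *uephib* is /b/, which is a voiced consonant, so the suffix is -ebe, giving *uephibebe*.
The final sound of *ujge* is /e/, which is a vowel, so the suffix is -saj, giving *ujgesaj*.

uephibebe, ujgesaj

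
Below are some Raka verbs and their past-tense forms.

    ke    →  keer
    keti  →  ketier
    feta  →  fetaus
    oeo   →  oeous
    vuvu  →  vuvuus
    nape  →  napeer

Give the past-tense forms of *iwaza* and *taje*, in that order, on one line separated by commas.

iwazaus, tajeer

The alternation tracks the last vowel of the stem — -er when the last vowel of the stem is a front vowel (*ke*, *keti*, *nape*); -us when the last vowel of the stem is a back vowel (*feta*, *oeo*, *vuvu*).
*iwaza*: last vowel = /a/, a back vowel → -us → *iwazaus*.
The last vowel of *taje* is /e/, which is a front vowel, so the suffix is -er, giving *tajeer*.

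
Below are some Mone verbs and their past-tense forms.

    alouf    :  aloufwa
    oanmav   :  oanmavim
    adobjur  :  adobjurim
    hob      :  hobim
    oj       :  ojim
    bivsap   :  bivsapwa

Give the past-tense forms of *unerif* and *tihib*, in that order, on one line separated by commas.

unerifwa, tihibim

The alternation tracks the final consonant of the stem — -wa when the stem ends in a voiceless consonant (*alouf*, *bivsap*); -im when the stem ends in a voiced consonant (*oanmav*, *adobjur*, *hob*, *oj*).
The final consonant of *unerif* is /f/, which is voiceless, so the suffix is -wa, giving *unerifwa*.
Since the final consonant of *tihib* is /b/ (voiced), it takes -im, giving *tihibim*.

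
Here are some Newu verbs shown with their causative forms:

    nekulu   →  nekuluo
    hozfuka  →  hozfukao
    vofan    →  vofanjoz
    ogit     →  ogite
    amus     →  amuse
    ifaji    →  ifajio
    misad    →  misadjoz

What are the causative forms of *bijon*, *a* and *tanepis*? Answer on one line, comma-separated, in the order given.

The alternation tracks the final sound of the stem — -e when the stem ends in a voiceless consonant (*ogit*, *amus*); -joz when the stem ends in a voiced consonant (*vofan*, *misad*); -o when the stem ends in a vowel (*nekulu*, *hozfuka*, *ifaji*).
Since the final sound of *bijon* is /n/ (a voiced consonant), it takes -joz, giving *bijonjoz*.
*a*: final sound = /a/, a vowel → -o → *ao*.
*tanepis* — final sound /s/ (a voiceless consonant) → -e → *tanepise*.

bijonjoz, ao, tanepise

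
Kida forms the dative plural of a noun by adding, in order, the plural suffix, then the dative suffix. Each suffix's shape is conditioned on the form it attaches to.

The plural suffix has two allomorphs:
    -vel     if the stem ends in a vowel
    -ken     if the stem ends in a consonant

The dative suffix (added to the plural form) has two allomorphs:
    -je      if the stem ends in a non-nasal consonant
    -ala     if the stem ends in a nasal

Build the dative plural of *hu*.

huvelje

Since the final sound of *hu* is /u/ (a vowel), it takes -vel, giving *huvel*.
The plural form *huvel*: final consonant = /l/, non-nasal → -je → *huvelje*.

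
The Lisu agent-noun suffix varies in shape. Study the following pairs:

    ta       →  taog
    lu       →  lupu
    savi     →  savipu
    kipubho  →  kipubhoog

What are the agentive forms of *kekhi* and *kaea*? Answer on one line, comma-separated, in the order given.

kekhipu, kaeaog

The alternation tracks the last vowel of the stem — -pu when the last vowel of the stem is a high vowel (*lu*, *savi*); -og when the last vowel of the stem is a non-high vowel (*ta*, *kipubho*).
*kekhi*: last vowel = /i/, a high vowel → -pu → *kekhipu*.
The last vowel of *kaea* is /a/, which is a non-high vowel, so the suffix is -og, giving *kaeaog*.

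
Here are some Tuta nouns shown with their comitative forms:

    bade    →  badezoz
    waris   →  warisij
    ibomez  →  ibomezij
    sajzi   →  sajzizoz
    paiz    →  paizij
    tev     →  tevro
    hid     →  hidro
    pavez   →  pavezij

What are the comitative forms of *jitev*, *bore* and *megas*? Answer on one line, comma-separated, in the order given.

jitevro, borezoz, megasij

Looking at the final sound of each stem: -ij when the stem ends in a sibilant (*waris*, *ibomez*, *paiz*, *pavez*); -ro when the stem ends in a non-sibilant consonant (*tev*, *hid*); -zoz when the stem ends in a vowel (*bade*, *sajzi*).
The final sound of *jitev* is /v/, which is a non-sibilant consonant, so the suffix is -ro, giving *jitevro*.
The final sound of *bore* is /e/, which is a vowel, so the suffix is -zoz, giving *borezoz*.
*megas*: final sound = /s/, a sibilant → -ij → *megasij*.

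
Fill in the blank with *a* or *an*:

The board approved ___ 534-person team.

The indefinite article is chosen by the initial *sound* of the following word, not its spelling.
The number *534* is spoken "five hundred …", beginning with /faɪv/ — a consonant sound.
So the article is *a*: The board approved a 534-person team.

a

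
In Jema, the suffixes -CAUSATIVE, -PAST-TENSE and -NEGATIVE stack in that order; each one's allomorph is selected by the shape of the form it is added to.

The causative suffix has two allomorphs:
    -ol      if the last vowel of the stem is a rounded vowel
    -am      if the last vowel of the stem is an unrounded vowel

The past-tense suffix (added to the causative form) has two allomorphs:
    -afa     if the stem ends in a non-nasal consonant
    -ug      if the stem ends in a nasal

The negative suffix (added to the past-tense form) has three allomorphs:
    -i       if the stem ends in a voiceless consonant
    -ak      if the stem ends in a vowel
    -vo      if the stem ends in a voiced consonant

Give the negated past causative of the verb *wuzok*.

*wuzok*: last vowel = /o/, a rounded vowel → -ol → *wuzokol*.
The final consonant of the causative form *wuzokol* is /l/, which is non-nasal, so the past-tense suffix is -afa, giving *wuzokolafa*.
Since the final sound of the past-tense form *wuzokolafa* is /a/ (a vowel), it takes -ak, giving *wuzokolafaak*.

wuzokolafaak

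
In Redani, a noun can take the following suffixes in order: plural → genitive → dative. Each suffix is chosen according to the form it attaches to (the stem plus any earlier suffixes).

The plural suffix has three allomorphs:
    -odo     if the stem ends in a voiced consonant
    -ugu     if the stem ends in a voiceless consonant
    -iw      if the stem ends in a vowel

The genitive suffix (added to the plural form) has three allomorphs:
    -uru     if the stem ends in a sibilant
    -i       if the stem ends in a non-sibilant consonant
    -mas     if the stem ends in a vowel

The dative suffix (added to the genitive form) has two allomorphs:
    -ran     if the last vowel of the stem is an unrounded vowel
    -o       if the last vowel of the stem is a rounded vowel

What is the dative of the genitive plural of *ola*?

olaiwiran

The final sound of *ola* is /a/, which is a vowel, so the plural suffix is -iw, giving *olaiw*.
The final sound of the plural form *olaiw* is /w/, which is a non-sibilant consonant, so the genitive suffix is -i, giving *olaiwi*.
The genitive form *olaiwi*: last vowel = /i/, an unrounded vowel → -ran → *olaiwiran*.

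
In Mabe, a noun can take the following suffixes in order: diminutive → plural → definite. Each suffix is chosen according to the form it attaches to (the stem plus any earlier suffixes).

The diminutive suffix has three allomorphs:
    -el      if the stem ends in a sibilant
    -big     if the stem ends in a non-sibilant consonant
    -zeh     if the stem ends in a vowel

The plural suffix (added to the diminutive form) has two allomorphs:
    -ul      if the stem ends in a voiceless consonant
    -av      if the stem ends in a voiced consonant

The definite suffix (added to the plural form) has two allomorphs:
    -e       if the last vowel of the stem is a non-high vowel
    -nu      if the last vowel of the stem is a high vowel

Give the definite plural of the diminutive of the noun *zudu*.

*zudu*: final sound = /u/, a vowel → -zeh → *zuduzeh*.
Since the final consonant of the diminutive form *zuduzeh* is /h/ (voiceless), it takes -ul, giving *zuduzehul*.
The plural form *zuduzehul* — last vowel /u/ (a high vowel) → -nu → *zuduzehulnu*.

zuduzehulnu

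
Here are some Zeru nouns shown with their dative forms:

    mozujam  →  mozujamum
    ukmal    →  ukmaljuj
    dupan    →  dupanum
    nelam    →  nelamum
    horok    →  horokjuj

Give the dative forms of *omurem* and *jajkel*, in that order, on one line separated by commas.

The alternation tracks the final consonant of the stem — -um when the stem ends in a nasal (*mozujam*, *dupan*, *nelam*); -juj when the stem ends in a non-nasal consonant (*ukmal*, *horok*).
*omurem*: final consonant = /m/, a nasal → -um → *omuremum*.
Since the final consonant of *jajkel* is /l/ (non-nasal), it takes -juj, giving *jajkeljuj*.

omuremum, jajkeljuj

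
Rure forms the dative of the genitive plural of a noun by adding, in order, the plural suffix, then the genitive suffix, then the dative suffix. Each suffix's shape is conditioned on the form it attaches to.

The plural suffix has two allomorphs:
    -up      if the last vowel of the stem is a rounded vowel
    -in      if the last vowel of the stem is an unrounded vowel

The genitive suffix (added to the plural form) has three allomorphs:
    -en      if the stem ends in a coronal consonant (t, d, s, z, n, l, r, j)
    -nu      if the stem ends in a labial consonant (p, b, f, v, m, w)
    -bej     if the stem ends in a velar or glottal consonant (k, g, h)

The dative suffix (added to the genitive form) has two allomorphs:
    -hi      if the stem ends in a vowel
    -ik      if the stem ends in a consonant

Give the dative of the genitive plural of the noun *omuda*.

The last vowel of *omuda* is /a/, which is an unrounded vowel, so the plural suffix is -in, giving *omudain*.
Since the final consonant of the plural form *omudain* is /n/ (coronal), it takes -en, giving *omudainen*.
The genitive form *omudainen* — final sound /n/ (a consonant) → -ik → *omudainenik*.

omudainenik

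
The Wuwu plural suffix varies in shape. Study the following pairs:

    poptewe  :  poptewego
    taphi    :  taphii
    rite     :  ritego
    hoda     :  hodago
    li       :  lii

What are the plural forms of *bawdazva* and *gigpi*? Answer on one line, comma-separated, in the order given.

The suffix is conditioned by the last vowel: -i when the last vowel of the stem is a high vowel (*taphi*, *li*); -go when the last vowel of the stem is a non-high vowel (*poptewe*, *rite*, *hoda*).
*bawdazva* — last vowel /a/ (a non-high vowel) → -go → *bawdazvago*.
Since the last vowel of *gigpi* is /i/ (a high vowel), it takes -i, giving *gigpii*.

bawdazvago, gigpii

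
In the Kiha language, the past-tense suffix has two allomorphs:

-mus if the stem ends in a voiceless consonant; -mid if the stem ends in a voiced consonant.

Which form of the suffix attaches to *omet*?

*omet* — final consonant /t/ (voiceless) → -mus.

-mus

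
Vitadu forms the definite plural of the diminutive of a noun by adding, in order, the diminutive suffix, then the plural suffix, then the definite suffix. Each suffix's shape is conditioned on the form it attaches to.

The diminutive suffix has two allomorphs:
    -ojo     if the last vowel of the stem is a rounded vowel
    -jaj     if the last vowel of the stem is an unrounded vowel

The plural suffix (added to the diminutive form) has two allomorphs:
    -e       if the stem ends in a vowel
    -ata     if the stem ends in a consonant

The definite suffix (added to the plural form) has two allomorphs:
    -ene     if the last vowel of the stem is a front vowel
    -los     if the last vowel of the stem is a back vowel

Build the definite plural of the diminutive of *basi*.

*basi*: last vowel = /i/, an unrounded vowel → -jaj → *basijaj*.
The diminutive form *basijaj* — final sound /j/ (a consonant) → -ata → *basijajata*.
The last vowel of the plural form *basijajata* is /a/, which is a back vowel, so the definite suffix is -los, giving *basijajatalos*.

basijajatalos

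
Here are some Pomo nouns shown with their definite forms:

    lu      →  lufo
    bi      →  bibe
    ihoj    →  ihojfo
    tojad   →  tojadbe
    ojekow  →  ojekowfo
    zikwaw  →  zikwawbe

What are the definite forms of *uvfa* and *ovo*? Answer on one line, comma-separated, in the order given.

uvfabe, ovofo

The pattern is rounding harmony: -fo when the last vowel of the stem is a rounded vowel (*lu*, *ihoj*, *ojekow*); -be when the last vowel of the stem is an unrounded vowel (*bi*, *tojad*, *zikwaw*).
Since the last vowel of *uvfa* is /a/ (an unrounded vowel), it takes -be, giving *uvfabe*.
Since the last vowel of *ovo* is /o/ (a rounded vowel), it takes -fo, giving *ovofo*.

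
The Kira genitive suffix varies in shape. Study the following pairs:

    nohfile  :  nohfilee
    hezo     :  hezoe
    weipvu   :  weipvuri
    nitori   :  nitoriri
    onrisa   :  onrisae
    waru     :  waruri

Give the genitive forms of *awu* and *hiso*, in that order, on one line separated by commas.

awuri, hisoe

The suffix is conditioned by the last vowel: -ri when the last vowel of the stem is a high vowel (*weipvu*, *nitori*, *waru*); -e when the last vowel of the stem is a non-high vowel (*nohfile*, *hezo*, *onrisa*).
*awu* — last vowel /u/ (a high vowel) → -ri → *awuri*.
Since the last vowel of *hiso* is /o/ (a non-high vowel), it takes -e, giving *hisoe*.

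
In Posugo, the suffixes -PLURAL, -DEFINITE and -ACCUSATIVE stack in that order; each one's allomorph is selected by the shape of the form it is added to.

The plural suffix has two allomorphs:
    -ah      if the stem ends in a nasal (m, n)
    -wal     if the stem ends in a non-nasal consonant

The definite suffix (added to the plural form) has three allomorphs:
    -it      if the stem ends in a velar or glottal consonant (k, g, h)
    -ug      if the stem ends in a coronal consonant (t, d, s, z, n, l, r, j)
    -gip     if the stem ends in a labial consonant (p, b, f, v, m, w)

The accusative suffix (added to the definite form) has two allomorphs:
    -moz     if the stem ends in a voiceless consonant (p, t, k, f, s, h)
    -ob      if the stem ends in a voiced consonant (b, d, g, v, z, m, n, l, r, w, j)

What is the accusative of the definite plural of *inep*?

*inep*: final consonant = /p/, non-nasal → -wal → *inepwal*.
The plural form *inepwal* — final consonant /l/ (coronal) → -ug → *inepwalug*.
The definite form *inepwalug*: final consonant = /g/, voiced → -ob → *inepwalugob*.

inepwalugob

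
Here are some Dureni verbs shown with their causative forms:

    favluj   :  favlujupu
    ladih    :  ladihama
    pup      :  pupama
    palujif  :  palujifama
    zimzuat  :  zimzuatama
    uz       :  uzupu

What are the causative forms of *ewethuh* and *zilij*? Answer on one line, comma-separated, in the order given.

ewethuhama, zilijupu

The pattern is voicing of the final consonant: -ama when the stem ends in a voiceless consonant (*ladih*, *pup*, *palujif*, *zimzuat*); -upu when the stem ends in a voiced consonant (*favluj*, *uz*).
Since the final consonant of *ewethuh* is /h/ (voiceless), it takes -ama, giving *ewethuhama*.
Since the final consonant of *zilij* is /j/ (voiced), it takes -upu, giving *zilijupu*.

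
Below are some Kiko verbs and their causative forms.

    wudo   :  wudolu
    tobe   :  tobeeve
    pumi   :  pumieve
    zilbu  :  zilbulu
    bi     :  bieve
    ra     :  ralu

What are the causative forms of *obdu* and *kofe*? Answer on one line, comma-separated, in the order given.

obdulu, kofeeve

The pattern is front/back vowel harmony: -eve when the last vowel of the stem is a front vowel (*tobe*, *pumi*, *bi*); -lu when the last vowel of the stem is a back vowel (*wudo*, *zilbu*, *ra*).
The last vowel of *obdu* is /u/, which is a back vowel, so the suffix is -lu, giving *obdulu*.
Since the last vowel of *kofe* is /e/ (a front vowel), it takes -eve, giving *kofeeve*.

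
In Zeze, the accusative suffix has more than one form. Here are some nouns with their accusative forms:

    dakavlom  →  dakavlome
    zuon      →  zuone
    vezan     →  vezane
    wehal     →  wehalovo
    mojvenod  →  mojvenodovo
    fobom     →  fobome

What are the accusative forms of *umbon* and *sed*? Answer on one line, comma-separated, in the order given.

umbone, sedovo

The pattern is nasality of the final consonant: -e when the stem ends in a nasal (*dakavlom*, *zuon*, *vezan*, *fobom*); -ovo when the stem ends in a non-nasal consonant (*wehal*, *mojvenod*).
*umbon*: final consonant = /n/, a nasal → -e → *umbone*.
The final consonant of *sed* is /d/, which is non-nasal, so the suffix is -ovo, giving *sedovo*.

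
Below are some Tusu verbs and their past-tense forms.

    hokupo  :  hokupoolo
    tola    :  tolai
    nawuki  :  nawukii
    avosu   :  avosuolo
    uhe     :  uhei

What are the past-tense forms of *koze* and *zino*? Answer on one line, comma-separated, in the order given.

The alternation tracks the last vowel of the stem — -olo when the last vowel of the stem is a rounded vowel (*hokupo*, *avosu*); -i when the last vowel of the stem is an unrounded vowel (*tola*, *nawuki*, *uhe*).
*koze*: last vowel = /e/, an unrounded vowel → -i → *kozei*.
*zino*: last vowel = /o/, a rounded vowel → -olo → *zinoolo*.

kozei, zinoolo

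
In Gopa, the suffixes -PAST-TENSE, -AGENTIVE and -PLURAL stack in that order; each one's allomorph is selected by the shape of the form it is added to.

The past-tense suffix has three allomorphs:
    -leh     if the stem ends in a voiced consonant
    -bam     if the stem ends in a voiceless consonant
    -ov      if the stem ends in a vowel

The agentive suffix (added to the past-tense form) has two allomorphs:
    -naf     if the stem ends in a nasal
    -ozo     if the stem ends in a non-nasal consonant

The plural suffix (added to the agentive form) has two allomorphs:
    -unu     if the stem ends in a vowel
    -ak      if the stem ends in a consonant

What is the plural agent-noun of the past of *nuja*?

*nuja*: final sound = /a/, a vowel → -ov → *nujaov*.
The past-tense form *nujaov* — final consonant /v/ (non-nasal) → -ozo → *nujaovozo*.
The agentive form *nujaovozo* — final sound /o/ (a vowel) → -unu → *nujaovozounu*.

nujaovozounu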